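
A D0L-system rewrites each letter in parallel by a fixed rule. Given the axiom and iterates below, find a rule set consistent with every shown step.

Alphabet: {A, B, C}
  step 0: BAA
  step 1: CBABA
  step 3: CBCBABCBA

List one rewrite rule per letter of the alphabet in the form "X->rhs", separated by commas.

A->BA, B->C, C->B

  step 0 ⇒ step 1: BAA ⇒ C·BA·BA
    A ↦ BA
    B ↦ C
    C ↦ B  (constrained at step 1)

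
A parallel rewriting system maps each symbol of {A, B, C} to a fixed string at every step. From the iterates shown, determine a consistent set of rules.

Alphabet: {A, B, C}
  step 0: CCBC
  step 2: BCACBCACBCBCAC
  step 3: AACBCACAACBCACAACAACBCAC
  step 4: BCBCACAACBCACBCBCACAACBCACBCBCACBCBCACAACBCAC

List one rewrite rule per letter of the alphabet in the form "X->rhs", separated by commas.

  step 3 ⇒ step 4: AACBCACAACBCACAACAACBCAC ⇒ BC·BC·AC·A·AC·BC·AC·BC·BC·AC·A·AC·BC·AC·BC·BC·AC·BC·BC·AC·A·AC·BC·AC
    A ↦ BC
    B ↦ A
    C ↦ AC

A->BC, B->A, C->AC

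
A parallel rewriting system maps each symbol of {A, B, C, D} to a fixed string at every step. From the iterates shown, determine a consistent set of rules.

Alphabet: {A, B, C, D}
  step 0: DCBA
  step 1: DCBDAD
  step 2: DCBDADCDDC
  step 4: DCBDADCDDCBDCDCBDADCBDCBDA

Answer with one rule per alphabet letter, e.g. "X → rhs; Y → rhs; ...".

  step 1 ⇒ step 2: DCBDAD ⇒ DC·B·DA·DC·D·DC
    A ↦ D
    B ↦ DA
    C ↦ B
    D ↦ DC

A->D, B->DA, C->B, D->DC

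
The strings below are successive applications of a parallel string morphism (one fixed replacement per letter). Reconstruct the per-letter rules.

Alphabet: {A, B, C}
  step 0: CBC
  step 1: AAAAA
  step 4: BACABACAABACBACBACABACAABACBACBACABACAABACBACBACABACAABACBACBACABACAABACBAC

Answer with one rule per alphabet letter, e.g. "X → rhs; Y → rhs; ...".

A->BAC, B->A, C->AA

  step 0 ⇒ step 1: CBC ⇒ AA·A·AA
    B ↦ A
    C ↦ AA
    A ↦ BAC  (constrained at step 1)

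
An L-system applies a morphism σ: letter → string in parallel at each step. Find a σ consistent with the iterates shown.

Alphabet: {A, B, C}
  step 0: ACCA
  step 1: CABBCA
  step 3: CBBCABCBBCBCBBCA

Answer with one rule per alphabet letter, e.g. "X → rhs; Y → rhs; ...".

A->CA, B->CB, C->B

  step 0 ⇒ step 1: ACCA ⇒ CA·B·B·CA
    A ↦ CA
    C ↦ B
    B ↦ CB  (constrained at step 1)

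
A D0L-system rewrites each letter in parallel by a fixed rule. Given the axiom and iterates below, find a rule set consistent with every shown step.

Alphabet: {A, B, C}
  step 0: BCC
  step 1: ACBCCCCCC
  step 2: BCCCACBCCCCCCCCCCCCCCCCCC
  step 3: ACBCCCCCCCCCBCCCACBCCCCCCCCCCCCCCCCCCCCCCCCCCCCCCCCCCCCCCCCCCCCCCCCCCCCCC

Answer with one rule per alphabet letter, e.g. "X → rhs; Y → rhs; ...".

A->B, B->ACB, C->CCC

  step 2 ⇒ step 3: BCCCACBCCCCCCCCCCCCCCCCCC ⇒ ACB·CCC·CCC·CCC·B·CCC·ACB·CCC·CCC·CCC·CCC·CCC·CCC·CCC·CCC·CCC·CCC·CCC·CCC·CCC·CCC·CCC·CCC·CCC·CCC
    A ↦ B
    B ↦ ACB
    C ↦ CCC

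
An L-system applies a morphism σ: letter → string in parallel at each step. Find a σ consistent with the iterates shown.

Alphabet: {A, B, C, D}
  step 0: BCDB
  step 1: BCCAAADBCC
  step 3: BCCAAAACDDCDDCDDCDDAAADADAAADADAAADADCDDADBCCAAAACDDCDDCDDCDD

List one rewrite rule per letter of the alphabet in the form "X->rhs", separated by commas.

  step 0 ⇒ step 1: BCDB ⇒ BCC·AA·AD·BCC
    B ↦ BCC
    C ↦ AA
    D ↦ AD
    A ↦ CDD  (constrained at step 1)

A->CDD, B->BCC, C->AA, D->AD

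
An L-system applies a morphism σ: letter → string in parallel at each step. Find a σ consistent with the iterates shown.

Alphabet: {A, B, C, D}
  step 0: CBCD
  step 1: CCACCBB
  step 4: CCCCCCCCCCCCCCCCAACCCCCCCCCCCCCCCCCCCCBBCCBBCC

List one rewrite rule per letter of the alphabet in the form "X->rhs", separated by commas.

  step 0 ⇒ step 1: CBCD ⇒ CC·A·CC·BB
    B ↦ A
    C ↦ CC
    D ↦ BB
    A ↦ DC  (constrained at step 1)

A->DC, B->A, C->CC, D->BB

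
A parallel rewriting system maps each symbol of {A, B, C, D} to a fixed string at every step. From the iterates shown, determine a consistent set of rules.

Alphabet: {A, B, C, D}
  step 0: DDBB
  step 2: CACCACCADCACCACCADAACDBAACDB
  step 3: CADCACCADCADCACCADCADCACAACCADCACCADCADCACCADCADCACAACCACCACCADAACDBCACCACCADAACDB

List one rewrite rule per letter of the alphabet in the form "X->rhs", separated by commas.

A->CAC, B->DB, C->CAD, D->AAC

  step 2 ⇒ step 3: CACCACCADCACCACCADAACDBAACDB ⇒ CAD·CAC·CAD·CAD·CAC·CAD·CAD·CAC·AAC·CAD·CAC·CAD·CAD·CAC·CAD·CAD·CAC·AAC·CAC·CAC·CAD·AAC·DB·CAC·CAC·CAD·AAC·DB
    A ↦ CAC
    B ↦ DB
    C ↦ CAD
    D ↦ AAC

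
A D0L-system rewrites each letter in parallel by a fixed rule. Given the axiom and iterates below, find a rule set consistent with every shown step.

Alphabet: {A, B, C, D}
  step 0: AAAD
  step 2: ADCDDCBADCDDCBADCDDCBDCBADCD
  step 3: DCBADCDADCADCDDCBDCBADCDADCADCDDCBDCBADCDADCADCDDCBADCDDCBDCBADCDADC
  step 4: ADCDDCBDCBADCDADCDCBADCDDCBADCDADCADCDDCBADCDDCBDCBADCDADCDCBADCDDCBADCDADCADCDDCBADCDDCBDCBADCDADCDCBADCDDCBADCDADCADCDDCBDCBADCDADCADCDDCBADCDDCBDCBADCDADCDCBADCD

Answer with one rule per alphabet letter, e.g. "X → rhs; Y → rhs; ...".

  step 3 ⇒ step 4: DCBADCDADCADCDDCBDCBADCDADCADCDDCBDCBADCDADCADCDDCBADCDDCBDCBADCDADC ⇒ ADC·D·DCB·DCB·ADC·D·ADC·DCB·ADC·D·DCB·ADC·D·ADC·ADC·D·DCB·ADC·D·DCB·DCB·ADC·D·ADC·DCB·ADC·D·DCB·ADC·D·ADC·ADC·D·DCB·ADC·D·DCB·DCB·ADC·D·ADC·DCB·ADC·D·DCB·ADC·D·ADC·ADC·D·DCB·DCB·ADC·D·ADC·ADC·D·DCB·ADC·D·DCB·DCB·ADC·D·ADC·DCB·ADC·D
    A ↦ DCB
    B ↦ DCB
    C ↦ D
    D ↦ ADC

A->DCB, B->DCB, C->D, D->ADC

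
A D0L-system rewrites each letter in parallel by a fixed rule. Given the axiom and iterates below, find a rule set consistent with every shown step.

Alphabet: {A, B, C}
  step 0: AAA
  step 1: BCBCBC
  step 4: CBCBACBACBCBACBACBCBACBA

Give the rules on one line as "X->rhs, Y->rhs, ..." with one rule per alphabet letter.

  step 0 ⇒ step 1: AAA ⇒ BC·BC·BC
    A ↦ BC
    B ↦ C  (constrained at step 1)
    C ↦ BA  (constrained at step 1)

A->BC, B->C, C->BA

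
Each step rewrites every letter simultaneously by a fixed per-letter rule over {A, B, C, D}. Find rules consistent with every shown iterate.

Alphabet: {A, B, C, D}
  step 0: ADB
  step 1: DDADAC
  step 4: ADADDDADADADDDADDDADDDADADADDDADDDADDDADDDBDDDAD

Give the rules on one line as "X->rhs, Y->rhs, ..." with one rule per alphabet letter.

  step 0 ⇒ step 1: ADB ⇒ DD·AD·AC
    A ↦ DD
    B ↦ AC
    D ↦ AD
    C ↦ BD  (constrained at step 1)

A->DD, B->AC, C->BD, D->AD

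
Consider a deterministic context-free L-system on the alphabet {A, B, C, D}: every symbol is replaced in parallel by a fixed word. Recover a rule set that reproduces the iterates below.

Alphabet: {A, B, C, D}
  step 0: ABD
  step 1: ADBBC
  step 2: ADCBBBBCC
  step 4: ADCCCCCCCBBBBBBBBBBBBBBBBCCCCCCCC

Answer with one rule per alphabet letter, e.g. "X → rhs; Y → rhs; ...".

  step 1 ⇒ step 2: ADBBC ⇒ AD·C·BB·BB·CC
    A ↦ AD
    B ↦ BB
    C ↦ CC
    D ↦ C

A->AD, B->BB, C->CC, D->C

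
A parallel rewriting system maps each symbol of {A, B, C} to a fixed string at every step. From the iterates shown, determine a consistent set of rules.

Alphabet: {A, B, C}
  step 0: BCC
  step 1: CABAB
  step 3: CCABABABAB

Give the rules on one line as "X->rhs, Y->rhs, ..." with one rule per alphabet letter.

A->C, B->C, C->AB

  step 0 ⇒ step 1: BCC ⇒ C·AB·AB
    B ↦ C
    C ↦ AB
    A ↦ C  (constrained at step 1)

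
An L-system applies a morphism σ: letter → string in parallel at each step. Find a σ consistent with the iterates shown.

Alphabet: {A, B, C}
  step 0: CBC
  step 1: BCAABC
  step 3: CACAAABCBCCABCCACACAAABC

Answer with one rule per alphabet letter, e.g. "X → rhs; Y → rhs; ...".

  step 0 ⇒ step 1: CBC ⇒ BC·AA·BC
    B ↦ AA
    C ↦ BC
    A ↦ CA  (constrained at step 1)

A->CA, B->AA, C->BC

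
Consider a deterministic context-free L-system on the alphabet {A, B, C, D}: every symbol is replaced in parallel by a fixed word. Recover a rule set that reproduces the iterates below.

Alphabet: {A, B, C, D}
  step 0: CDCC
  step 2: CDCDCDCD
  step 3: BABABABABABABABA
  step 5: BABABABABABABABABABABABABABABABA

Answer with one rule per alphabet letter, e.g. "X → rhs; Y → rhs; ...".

A->D, B->C, C->BA, D->BA

  step 2 ⇒ step 3: CDCDCDCD ⇒ BA·BA·BA·BA·BA·BA·BA·BA
    C ↦ BA
    D ↦ BA
    A ↦ D  (constrained at step 3)
    B ↦ C  (constrained at step 3)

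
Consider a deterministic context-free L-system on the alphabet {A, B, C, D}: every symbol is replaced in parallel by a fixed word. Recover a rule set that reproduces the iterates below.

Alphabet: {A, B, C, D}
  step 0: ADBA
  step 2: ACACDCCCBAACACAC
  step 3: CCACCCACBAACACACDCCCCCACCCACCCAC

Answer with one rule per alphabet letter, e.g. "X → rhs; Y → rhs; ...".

  step 2 ⇒ step 3: ACACDCCCBAACACAC ⇒ CC·AC·CC·AC·BA·AC·AC·AC·DC·CC·CC·AC·CC·AC·CC·AC
    A ↦ CC
    B ↦ DC
    C ↦ AC
    D ↦ BA

A->CC, B->DC, C->AC, D->BA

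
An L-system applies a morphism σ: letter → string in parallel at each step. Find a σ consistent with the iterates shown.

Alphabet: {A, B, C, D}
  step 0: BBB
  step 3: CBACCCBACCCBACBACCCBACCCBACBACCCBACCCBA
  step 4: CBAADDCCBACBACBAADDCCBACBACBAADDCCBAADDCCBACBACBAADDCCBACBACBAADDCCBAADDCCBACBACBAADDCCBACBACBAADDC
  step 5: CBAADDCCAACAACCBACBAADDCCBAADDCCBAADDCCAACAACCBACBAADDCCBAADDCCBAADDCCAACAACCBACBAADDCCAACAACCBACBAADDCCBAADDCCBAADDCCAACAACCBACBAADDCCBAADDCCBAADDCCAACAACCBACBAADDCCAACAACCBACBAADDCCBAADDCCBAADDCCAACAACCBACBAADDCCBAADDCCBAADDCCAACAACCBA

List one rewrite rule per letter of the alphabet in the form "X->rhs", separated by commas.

A->C, B->ADD, C->CBA, D->AAC

  step 4 ⇒ step 5: CBAADDCCBACBACBAADDCCBACBACBAADDCCBAADDCCBACBACBAADDCCBACBACBAADDCCBAADDCCBACBACBAADDCCBACBACBAADDC ⇒ CBA·ADD·C·C·AAC·AAC·CBA·CBA·ADD·C·CBA·ADD·C·CBA·ADD·C·C·AAC·AAC·CBA·CBA·ADD·C·CBA·ADD·C·CBA·ADD·C·C·AAC·AAC·CBA·CBA·ADD·C·C·AAC·AAC·CBA·CBA·ADD·C·CBA·ADD·C·CBA·ADD·C·C·AAC·AAC·CBA·CBA·ADD·C·CBA·ADD·C·CBA·ADD·C·C·AAC·AAC·CBA·CBA·ADD·C·C·AAC·AAC·CBA·CBA·ADD·C·CBA·ADD·C·CBA·ADD·C·C·AAC·AAC·CBA·CBA·ADD·C·CBA·ADD·C·CBA·ADD·C·C·AAC·AAC·CBA
    A ↦ C
    B ↦ ADD
    C ↦ CBA
    D ↦ AAC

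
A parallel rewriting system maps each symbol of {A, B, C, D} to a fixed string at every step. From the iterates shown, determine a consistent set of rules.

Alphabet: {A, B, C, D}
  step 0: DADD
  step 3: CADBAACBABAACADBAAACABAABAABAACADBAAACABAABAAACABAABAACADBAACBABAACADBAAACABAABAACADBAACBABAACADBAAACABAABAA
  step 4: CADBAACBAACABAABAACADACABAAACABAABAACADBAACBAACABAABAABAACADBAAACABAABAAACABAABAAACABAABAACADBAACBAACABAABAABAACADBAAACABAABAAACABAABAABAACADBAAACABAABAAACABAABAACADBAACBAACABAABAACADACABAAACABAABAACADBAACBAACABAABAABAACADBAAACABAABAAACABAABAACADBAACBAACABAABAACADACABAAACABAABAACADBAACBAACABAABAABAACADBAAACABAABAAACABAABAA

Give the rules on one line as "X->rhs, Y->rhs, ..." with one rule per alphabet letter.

A->BAA, B->ACA, C->CAD, D->CBA

  step 3 ⇒ step 4: CADBAACBABAACADBAAACABAABAABAACADBAAACABAABAAACABAABAACADBAACBABAACADBAAACABAABAACADBAACBABAACADBAAACABAABAA ⇒ CAD·BAA·CBA·ACA·BAA·BAA·CAD·ACA·BAA·ACA·BAA·BAA·CAD·BAA·CBA·ACA·BAA·BAA·BAA·CAD·BAA·ACA·BAA·BAA·ACA·BAA·BAA·ACA·BAA·BAA·CAD·BAA·CBA·ACA·BAA·BAA·BAA·CAD·BAA·ACA·BAA·BAA·ACA·BAA·BAA·BAA·CAD·BAA·ACA·BAA·BAA·ACA·BAA·BAA·CAD·BAA·CBA·ACA·BAA·BAA·CAD·ACA·BAA·ACA·BAA·BAA·CAD·BAA·CBA·ACA·BAA·BAA·BAA·CAD·BAA·ACA·BAA·BAA·ACA·BAA·BAA·CAD·BAA·CBA·ACA·BAA·BAA·CAD·ACA·BAA·ACA·BAA·BAA·CAD·BAA·CBA·ACA·BAA·BAA·BAA·CAD·BAA·ACA·BAA·BAA·ACA·BAA·BAA
    A ↦ BAA
    B ↦ ACA
    C ↦ CAD
    D ↦ CBA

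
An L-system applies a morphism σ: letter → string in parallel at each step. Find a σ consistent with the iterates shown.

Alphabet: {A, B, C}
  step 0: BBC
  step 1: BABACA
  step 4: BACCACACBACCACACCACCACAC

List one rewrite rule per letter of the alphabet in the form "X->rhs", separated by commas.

A->C, B->BA, C->CA

  step 0 ⇒ step 1: BBC ⇒ BA·BA·CA
    B ↦ BA
    C ↦ CA
    A ↦ C  (constrained at step 1)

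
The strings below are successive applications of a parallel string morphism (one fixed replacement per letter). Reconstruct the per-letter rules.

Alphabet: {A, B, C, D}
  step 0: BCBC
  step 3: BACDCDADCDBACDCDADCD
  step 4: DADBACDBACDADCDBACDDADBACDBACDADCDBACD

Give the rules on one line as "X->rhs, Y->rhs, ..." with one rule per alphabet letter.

A->AD, B->D, C->BA, D->CD

  step 3 ⇒ step 4: BACDCDADCDBACDCDADCD ⇒ D·AD·BA·CD·BA·CD·AD·CD·BA·CD·D·AD·BA·CD·BA·CD·AD·CD·BA·CD
    A ↦ AD
    B ↦ D
    C ↦ BA
    D ↦ CD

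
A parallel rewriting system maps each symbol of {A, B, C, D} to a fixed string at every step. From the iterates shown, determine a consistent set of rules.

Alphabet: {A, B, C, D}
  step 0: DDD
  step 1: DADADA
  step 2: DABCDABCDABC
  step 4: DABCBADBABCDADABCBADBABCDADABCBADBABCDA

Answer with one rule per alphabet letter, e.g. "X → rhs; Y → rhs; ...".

  step 1 ⇒ step 2: DADADA ⇒ DA·BC·DA·BC·DA·BC
    A ↦ BC
    D ↦ DA
    B ↦ BA  (constrained at step 2)
    C ↦ D  (constrained at step 2)

A->BC, B->BA, C->D, D->DA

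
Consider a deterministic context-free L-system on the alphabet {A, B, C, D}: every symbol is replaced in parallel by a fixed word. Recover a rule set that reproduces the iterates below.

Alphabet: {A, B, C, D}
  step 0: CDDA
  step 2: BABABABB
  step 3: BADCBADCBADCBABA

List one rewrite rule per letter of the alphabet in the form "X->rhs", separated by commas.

A->DC, B->BA, C->B, D->B

  step 2 ⇒ step 3: BABABABB ⇒ BA·DC·BA·DC·BA·DC·BA·BA
    A ↦ DC
    B ↦ BA
    C ↦ B  (constrained at step 0)
    D ↦ B  (constrained at step 0)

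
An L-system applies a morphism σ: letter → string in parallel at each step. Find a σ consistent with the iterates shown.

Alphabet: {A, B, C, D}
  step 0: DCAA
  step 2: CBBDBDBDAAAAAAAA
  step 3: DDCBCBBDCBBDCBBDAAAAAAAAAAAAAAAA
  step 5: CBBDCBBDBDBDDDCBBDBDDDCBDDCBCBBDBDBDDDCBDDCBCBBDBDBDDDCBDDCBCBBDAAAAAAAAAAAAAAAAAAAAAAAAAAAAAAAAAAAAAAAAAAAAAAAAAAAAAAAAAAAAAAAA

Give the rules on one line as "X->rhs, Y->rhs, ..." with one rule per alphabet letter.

A->AA, B->CB, C->DD, D->BD

  step 2 ⇒ step 3: CBBDBDBDAAAAAAAA ⇒ DD·CB·CB·BD·CB·BD·CB·BD·AA·AA·AA·AA·AA·AA·AA·AA
    A ↦ AA
    B ↦ CB
    C ↦ DD
    D ↦ BD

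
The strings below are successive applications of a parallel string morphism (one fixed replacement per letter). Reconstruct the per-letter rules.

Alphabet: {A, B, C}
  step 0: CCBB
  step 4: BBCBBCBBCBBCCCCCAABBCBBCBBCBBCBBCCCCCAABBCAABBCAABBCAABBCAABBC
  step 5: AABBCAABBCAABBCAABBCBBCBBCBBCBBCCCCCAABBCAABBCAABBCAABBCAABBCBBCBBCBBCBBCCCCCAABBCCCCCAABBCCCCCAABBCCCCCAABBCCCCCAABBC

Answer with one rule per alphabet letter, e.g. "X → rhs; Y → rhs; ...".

A->CC, B->A, C->BBC

  step 4 ⇒ step 5: BBCBBCBBCBBCCCCCAABBCBBCBBCBBCBBCCCCCAABBCAABBCAABBCAABBCAABBC ⇒ A·A·BBC·A·A·BBC·A·A·BBC·A·A·BBC·BBC·BBC·BBC·BBC·CC·CC·A·A·BBC·A·A·BBC·A·A·BBC·A·A·BBC·A·A·BBC·BBC·BBC·BBC·BBC·CC·CC·A·A·BBC·CC·CC·A·A·BBC·CC·CC·A·A·BBC·CC·CC·A·A·BBC·CC·CC·A·A·BBC
    A ↦ CC
    B ↦ A
    C ↦ BBC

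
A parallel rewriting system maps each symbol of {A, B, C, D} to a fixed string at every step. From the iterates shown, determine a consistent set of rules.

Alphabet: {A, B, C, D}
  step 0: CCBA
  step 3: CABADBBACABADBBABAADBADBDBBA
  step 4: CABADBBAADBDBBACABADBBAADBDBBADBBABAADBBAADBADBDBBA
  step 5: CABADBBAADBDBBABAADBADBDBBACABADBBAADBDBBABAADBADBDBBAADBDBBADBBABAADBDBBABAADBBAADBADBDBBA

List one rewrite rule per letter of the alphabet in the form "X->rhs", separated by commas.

  step 4 ⇒ step 5: CABADBBAADBDBBACABADBBAADBDBBADBBABAADBBAADBADBDBBA ⇒ CA·BA·DB·BA·A·DB·DB·BA·BA·A·DB·A·DB·DB·BA·CA·BA·DB·BA·A·DB·DB·BA·BA·A·DB·A·DB·DB·BA·A·DB·DB·BA·DB·BA·BA·A·DB·DB·BA·BA·A·DB·BA·A·DB·A·DB·DB·BA
    A ↦ BA
    B ↦ DB
    C ↦ CA
    D ↦ A

A->BA, B->DB, C->CA, D->A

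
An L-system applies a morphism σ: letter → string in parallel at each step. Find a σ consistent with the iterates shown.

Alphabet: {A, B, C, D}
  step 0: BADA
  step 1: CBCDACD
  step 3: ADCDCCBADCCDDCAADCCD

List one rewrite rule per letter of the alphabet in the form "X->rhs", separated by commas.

A->CD, B->CB, C->DC, D->A

  step 0 ⇒ step 1: BADA ⇒ CB·CD·A·CD
    A ↦ CD
    B ↦ CB
    D ↦ A
    C ↦ DC  (constrained at step 1)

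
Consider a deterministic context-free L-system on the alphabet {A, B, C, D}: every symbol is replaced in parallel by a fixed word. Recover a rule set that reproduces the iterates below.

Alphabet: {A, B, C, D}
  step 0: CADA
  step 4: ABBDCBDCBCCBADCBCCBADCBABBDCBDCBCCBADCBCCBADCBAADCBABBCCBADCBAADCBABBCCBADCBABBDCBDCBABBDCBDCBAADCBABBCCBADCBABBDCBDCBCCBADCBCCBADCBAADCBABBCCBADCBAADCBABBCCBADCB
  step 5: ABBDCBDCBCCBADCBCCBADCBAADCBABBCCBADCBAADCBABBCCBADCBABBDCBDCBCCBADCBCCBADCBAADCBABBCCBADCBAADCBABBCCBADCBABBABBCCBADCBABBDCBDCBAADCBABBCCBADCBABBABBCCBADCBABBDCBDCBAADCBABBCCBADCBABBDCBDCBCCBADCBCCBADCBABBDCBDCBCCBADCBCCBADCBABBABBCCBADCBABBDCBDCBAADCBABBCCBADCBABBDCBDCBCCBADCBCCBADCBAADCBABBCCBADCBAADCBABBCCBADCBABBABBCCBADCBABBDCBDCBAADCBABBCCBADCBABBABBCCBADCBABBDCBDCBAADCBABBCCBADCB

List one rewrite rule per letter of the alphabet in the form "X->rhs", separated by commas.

  step 4 ⇒ step 5: ABBDCBDCBCCBADCBCCBADCBABBDCBDCBCCBADCBCCBADCBAADCBABBCCBADCBAADCBABBCCBADCBABBDCBDCBABBDCBDCBAADCBABBCCBADCBABBDCBDCBCCBADCBCCBADCBAADCBABBCCBADCBAADCBABBCCBADCB ⇒ ABB·DCB·DCB·CCB·A·DCB·CCB·A·DCB·A·A·DCB·ABB·CCB·A·DCB·A·A·DCB·ABB·CCB·A·DCB·ABB·DCB·DCB·CCB·A·DCB·CCB·A·DCB·A·A·DCB·ABB·CCB·A·DCB·A·A·DCB·ABB·CCB·A·DCB·ABB·ABB·CCB·A·DCB·ABB·DCB·DCB·A·A·DCB·ABB·CCB·A·DCB·ABB·ABB·CCB·A·DCB·ABB·DCB·DCB·A·A·DCB·ABB·CCB·A·DCB·ABB·DCB·DCB·CCB·A·DCB·CCB·A·DCB·ABB·DCB·DCB·CCB·A·DCB·CCB·A·DCB·ABB·ABB·CCB·A·DCB·ABB·DCB·DCB·A·A·DCB·ABB·CCB·A·DCB·ABB·DCB·DCB·CCB·A·DCB·CCB·A·DCB·A·A·DCB·ABB·CCB·A·DCB·A·A·DCB·ABB·CCB·A·DCB·ABB·ABB·CCB·A·DCB·ABB·DCB·DCB·A·A·DCB·ABB·CCB·A·DCB·ABB·ABB·CCB·A·DCB·ABB·DCB·DCB·A·A·DCB·ABB·CCB·A·DCB
    A ↦ ABB
    B ↦ DCB
    C ↦ A
    D ↦ CCB

A->ABB, B->DCB, C->A, D->CCB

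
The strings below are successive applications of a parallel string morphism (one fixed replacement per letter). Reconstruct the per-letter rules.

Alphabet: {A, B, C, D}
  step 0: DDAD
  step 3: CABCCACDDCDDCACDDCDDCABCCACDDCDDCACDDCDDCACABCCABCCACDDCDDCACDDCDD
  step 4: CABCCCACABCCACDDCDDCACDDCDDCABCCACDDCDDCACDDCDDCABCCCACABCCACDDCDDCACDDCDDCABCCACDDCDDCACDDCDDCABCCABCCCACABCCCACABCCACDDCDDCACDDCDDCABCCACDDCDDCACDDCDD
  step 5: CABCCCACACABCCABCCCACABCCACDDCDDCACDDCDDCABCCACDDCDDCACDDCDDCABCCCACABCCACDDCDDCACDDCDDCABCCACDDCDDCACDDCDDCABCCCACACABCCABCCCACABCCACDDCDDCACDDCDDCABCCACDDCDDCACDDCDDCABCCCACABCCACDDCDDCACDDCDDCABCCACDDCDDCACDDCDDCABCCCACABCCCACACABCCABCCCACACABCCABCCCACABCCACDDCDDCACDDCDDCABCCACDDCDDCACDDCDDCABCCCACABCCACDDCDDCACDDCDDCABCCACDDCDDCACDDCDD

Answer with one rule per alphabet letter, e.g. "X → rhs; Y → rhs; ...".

A->BC, B->C, C->CA, D->CDD

  step 4 ⇒ step 5: CABCCCACABCCACDDCDDCACDDCDDCABCCACDDCDDCACDDCDDCABCCCACABCCACDDCDDCACDDCDDCABCCACDDCDDCACDDCDDCABCCABCCCACABCCCACABCCACDDCDDCACDDCDDCABCCACDDCDDCACDDCDD ⇒ CA·BC·C·CA·CA·CA·BC·CA·BC·C·CA·CA·BC·CA·CDD·CDD·CA·CDD·CDD·CA·BC·CA·CDD·CDD·CA·CDD·CDD·CA·BC·C·CA·CA·BC·CA·CDD·CDD·CA·CDD·CDD·CA·BC·CA·CDD·CDD·CA·CDD·CDD·CA·BC·C·CA·CA·CA·BC·CA·BC·C·CA·CA·BC·CA·CDD·CDD·CA·CDD·CDD·CA·BC·CA·CDD·CDD·CA·CDD·CDD·CA·BC·C·CA·CA·BC·CA·CDD·CDD·CA·CDD·CDD·CA·BC·CA·CDD·CDD·CA·CDD·CDD·CA·BC·C·CA·CA·BC·C·CA·CA·CA·BC·CA·BC·C·CA·CA·CA·BC·CA·BC·C·CA·CA·BC·CA·CDD·CDD·CA·CDD·CDD·CA·BC·CA·CDD·CDD·CA·CDD·CDD·CA·BC·C·CA·CA·BC·CA·CDD·CDD·CA·CDD·CDD·CA·BC·CA·CDD·CDD·CA·CDD·CDD
    A ↦ BC
    B ↦ C
    C ↦ CA
    D ↦ CDD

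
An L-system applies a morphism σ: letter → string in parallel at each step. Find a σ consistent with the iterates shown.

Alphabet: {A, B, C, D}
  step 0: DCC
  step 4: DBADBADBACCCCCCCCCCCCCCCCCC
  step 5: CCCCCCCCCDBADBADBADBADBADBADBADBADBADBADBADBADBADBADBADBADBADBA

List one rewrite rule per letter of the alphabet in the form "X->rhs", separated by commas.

  step 4 ⇒ step 5: DBADBADBACCCCCCCCCCCCCCCCCC ⇒ C·C·C·C·C·C·C·C·C·DBA·DBA·DBA·DBA·DBA·DBA·DBA·DBA·DBA·DBA·DBA·DBA·DBA·DBA·DBA·DBA·DBA·DBA
    A ↦ C
    B ↦ C
    C ↦ DBA
    D ↦ C

A->C, B->C, C->DBA, D->C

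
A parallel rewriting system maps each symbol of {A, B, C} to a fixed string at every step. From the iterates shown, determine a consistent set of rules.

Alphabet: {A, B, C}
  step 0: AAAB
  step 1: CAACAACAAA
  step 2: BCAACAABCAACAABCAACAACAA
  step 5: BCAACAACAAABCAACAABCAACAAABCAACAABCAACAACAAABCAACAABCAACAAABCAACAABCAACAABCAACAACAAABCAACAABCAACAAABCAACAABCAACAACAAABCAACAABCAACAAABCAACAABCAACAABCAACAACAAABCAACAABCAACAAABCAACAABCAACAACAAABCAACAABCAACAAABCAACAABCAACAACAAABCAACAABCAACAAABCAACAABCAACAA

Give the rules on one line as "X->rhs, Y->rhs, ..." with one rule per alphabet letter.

  step 1 ⇒ step 2: CAACAACAAA ⇒ B·CAA·CAA·B·CAA·CAA·B·CAA·CAA·CAA
    A ↦ CAA
    C ↦ B
  step 0 ⇒ step 1: AAAB ⇒ CAA·CAA·CAA·A
    B ↦ A

A->CAA, B->A, C->B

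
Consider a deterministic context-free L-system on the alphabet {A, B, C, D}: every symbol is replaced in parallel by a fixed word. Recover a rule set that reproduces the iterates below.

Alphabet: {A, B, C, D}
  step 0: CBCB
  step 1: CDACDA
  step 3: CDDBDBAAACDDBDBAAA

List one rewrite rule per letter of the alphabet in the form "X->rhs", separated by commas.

A->BB, B->A, C->CD, D->DB

  step 0 ⇒ step 1: CBCB ⇒ CD·A·CD·A
    B ↦ A
    C ↦ CD
    A ↦ BB  (constrained at step 1)
    D ↦ DB  (constrained at step 1)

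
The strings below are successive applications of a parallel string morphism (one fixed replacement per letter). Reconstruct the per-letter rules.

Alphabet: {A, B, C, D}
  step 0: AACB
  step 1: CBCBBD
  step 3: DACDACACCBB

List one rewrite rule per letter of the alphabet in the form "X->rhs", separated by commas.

A->CB, B->D, C->B, D->AC

  step 0 ⇒ step 1: AACB ⇒ CB·CB·B·D
    A ↦ CB
    B ↦ D
    C ↦ B
    D ↦ AC  (constrained at step 1)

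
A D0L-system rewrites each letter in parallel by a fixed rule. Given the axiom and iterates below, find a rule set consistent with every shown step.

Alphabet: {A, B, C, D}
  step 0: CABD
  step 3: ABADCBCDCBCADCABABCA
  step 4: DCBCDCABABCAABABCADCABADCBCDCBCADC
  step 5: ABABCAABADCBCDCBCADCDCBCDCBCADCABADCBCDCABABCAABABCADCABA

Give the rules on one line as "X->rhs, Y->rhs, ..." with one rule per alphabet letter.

  step 4 ⇒ step 5: DCBCDCABABCAABABCADCABADCBCDCBCADC ⇒ AB·A·BC·A·AB·A·DC·BC·DC·BC·A·DC·DC·BC·DC·BC·A·DC·AB·A·DC·BC·DC·AB·A·BC·A·AB·A·BC·A·DC·AB·A
    A ↦ DC
    B ↦ BC
    C ↦ A
    D ↦ AB

A->DC, B->BC, C->A, D->AB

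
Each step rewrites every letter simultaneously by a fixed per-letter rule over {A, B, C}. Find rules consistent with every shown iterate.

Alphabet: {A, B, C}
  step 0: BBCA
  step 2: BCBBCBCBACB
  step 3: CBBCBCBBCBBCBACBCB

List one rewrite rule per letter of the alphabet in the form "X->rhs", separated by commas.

  step 2 ⇒ step 3: BCBBCBCBACB ⇒ CB·B·CB·CB·B·CB·B·CB·AC·B·CB
    A ↦ AC
    B ↦ CB
    C ↦ B

A->AC, B->CB, C->B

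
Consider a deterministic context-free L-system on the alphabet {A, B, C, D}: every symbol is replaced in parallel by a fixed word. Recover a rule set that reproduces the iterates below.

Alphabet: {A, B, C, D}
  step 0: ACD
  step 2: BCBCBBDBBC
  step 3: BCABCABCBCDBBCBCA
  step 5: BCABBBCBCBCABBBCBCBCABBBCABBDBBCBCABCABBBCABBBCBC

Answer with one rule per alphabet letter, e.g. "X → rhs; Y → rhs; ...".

A->BB, B->BC, C->A, D->DB

  step 2 ⇒ step 3: BCBCBBDBBC ⇒ BC·A·BC·A·BC·BC·DB·BC·BC·A
    B ↦ BC
    C ↦ A
    D ↦ DB
    A ↦ BB  (constrained at step 0)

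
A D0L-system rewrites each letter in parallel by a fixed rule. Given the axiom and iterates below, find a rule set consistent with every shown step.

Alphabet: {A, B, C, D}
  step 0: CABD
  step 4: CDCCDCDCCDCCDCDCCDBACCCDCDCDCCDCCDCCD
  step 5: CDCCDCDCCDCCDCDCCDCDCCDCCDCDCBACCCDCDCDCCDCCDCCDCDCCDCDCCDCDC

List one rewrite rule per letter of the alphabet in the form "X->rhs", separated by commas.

A->CC, B->BA, C->CD, D->C

  step 4 ⇒ step 5: CDCCDCDCCDCCDCDCCDBACCCDCDCDCCDCCDCCD ⇒ CD·C·CD·CD·C·CD·C·CD·CD·C·CD·CD·C·CD·C·CD·CD·C·BA·CC·CD·CD·CD·C·CD·C·CD·C·CD·CD·C·CD·CD·C·CD·CD·C
    A ↦ CC
    B ↦ BA
    C ↦ CD
    D ↦ C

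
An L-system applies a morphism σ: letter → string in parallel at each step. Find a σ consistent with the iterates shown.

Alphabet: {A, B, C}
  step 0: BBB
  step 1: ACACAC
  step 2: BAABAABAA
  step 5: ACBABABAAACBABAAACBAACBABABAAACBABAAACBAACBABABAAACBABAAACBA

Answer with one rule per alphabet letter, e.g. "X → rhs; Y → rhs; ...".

  step 1 ⇒ step 2: ACACAC ⇒ BA·A·BA·A·BA·A
    A ↦ BA
    C ↦ A
  step 0 ⇒ step 1: BBB ⇒ AC·AC·AC
    B ↦ AC

A->BA, B->AC, C->A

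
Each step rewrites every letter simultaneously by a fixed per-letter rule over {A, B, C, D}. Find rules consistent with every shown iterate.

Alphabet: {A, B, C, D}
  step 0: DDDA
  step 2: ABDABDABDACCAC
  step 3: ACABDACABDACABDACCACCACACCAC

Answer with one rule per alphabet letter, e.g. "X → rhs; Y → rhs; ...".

  step 2 ⇒ step 3: ABDABDABDACCAC ⇒ AC·A·BD·AC·A·BD·AC·A·BD·AC·CAC·CAC·AC·CAC
    A ↦ AC
    B ↦ A
    C ↦ CAC
    D ↦ BD

A->AC, B->A, C->CAC, D->BD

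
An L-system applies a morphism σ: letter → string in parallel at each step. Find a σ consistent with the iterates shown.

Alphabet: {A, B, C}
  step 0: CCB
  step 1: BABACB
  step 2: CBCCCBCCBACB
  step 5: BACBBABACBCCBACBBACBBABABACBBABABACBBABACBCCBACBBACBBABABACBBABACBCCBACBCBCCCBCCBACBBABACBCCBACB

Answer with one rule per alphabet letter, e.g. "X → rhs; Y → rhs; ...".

  step 1 ⇒ step 2: BABACB ⇒ CB·CC·CB·CC·BA·CB
    A ↦ CC
    B ↦ CB
    C ↦ BA

A->CC, B->CB, C->BA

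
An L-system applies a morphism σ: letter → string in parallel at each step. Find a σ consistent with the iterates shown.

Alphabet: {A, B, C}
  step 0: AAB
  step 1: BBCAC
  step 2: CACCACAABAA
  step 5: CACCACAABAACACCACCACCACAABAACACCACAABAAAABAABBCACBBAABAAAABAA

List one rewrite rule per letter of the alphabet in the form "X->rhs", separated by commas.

  step 1 ⇒ step 2: BBCAC ⇒ CAC·CAC·AA·B·AA
    A ↦ B
    B ↦ CAC
    C ↦ AA

A->B, B->CAC, C->AA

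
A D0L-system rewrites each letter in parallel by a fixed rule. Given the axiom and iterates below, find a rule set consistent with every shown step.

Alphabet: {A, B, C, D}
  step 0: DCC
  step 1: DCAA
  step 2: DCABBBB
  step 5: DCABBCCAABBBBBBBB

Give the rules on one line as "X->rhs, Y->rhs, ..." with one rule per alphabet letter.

  step 1 ⇒ step 2: DCAA ⇒ DC·A·BB·BB
    A ↦ BB
    C ↦ A
    D ↦ DC
    B ↦ C  (constrained at step 2)

A->BB, B->C, C->A, D->DC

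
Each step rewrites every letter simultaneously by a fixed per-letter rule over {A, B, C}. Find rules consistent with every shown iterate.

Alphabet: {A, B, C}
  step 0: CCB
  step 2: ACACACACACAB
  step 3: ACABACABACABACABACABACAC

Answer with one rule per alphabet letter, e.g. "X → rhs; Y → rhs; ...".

A->AC, B->AC, C->AB

  step 2 ⇒ step 3: ACACACACACAB ⇒ AC·AB·AC·AB·AC·AB·AC·AB·AC·AB·AC·AC
    A ↦ AC
    B ↦ AC
    C ↦ AB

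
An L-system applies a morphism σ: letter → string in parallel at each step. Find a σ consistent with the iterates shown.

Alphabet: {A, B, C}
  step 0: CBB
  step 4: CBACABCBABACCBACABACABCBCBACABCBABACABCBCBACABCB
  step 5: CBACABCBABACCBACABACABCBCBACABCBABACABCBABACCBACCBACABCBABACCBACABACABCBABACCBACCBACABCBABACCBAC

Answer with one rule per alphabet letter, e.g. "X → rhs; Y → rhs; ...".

  step 4 ⇒ step 5: CBACABCBABACCBACABACABCBCBACABCBABACABCBCBACABCB ⇒ CB·AC·AB·CB·AB·AC·CB·AC·AB·AC·AB·CB·CB·AC·AB·CB·AB·AC·AB·CB·AB·AC·CB·AC·CB·AC·AB·CB·AB·AC·CB·AC·AB·AC·AB·CB·AB·AC·CB·AC·CB·AC·AB·CB·AB·AC·CB·AC
    A ↦ AB
    B ↦ AC
    C ↦ CB

A->AB, B->AC, C->CB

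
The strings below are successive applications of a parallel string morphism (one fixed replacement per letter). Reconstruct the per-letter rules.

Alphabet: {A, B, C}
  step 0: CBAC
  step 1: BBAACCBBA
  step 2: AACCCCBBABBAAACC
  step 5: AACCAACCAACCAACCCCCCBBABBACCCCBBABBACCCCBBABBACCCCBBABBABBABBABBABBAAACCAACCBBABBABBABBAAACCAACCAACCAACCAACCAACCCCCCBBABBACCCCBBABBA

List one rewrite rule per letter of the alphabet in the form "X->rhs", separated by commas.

  step 1 ⇒ step 2: BBAACCBBA ⇒ A·A·CC·CC·BBA·BBA·A·A·CC
    A ↦ CC
    B ↦ A
    C ↦ BBA

A->CC, B->A, C->BBA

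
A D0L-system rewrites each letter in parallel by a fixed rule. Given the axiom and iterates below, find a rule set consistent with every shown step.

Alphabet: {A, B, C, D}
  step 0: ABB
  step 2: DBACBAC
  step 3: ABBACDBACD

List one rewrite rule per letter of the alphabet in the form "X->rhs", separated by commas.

  step 2 ⇒ step 3: DBACBAC ⇒ AB·BA·C·D·BA·C·D
    A ↦ C
    B ↦ BA
    C ↦ D
    D ↦ AB

A->C, B->BA, C->D, D->AB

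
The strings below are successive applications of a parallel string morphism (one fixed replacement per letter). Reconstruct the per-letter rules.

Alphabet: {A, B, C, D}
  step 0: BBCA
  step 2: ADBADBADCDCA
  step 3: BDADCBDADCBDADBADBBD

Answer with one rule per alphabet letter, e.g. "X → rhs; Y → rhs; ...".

  step 2 ⇒ step 3: ADBADBADCDCA ⇒ BD·A·DC·BD·A·DC·BD·A·DB·A·DB·BD
    A ↦ BD
    B ↦ DC
    C ↦ DB
    D ↦ A

A->BD, B->DC, C->DB, D->A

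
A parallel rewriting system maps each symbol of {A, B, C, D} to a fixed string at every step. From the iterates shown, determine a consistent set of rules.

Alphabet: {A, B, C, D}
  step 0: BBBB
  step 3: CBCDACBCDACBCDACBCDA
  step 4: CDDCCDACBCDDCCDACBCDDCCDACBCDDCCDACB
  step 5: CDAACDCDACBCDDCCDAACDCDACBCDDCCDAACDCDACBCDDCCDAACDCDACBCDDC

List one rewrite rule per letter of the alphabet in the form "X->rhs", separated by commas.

  step 4 ⇒ step 5: CDDCCDACBCDDCCDACBCDDCCDACBCDDCCDACB ⇒ CD·A·A·CD·CD·A·CB·CD·DC·CD·A·A·CD·CD·A·CB·CD·DC·CD·A·A·CD·CD·A·CB·CD·DC·CD·A·A·CD·CD·A·CB·CD·DC
    A ↦ CB
    B ↦ DC
    C ↦ CD
    D ↦ A

A->CB, B->DC, C->CD, D->A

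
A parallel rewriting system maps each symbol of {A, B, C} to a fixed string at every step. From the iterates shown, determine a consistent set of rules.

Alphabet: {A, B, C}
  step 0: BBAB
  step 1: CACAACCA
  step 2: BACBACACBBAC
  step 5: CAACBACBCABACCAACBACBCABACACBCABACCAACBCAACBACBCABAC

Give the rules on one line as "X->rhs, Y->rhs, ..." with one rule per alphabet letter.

A->AC, B->CA, C->B

  step 1 ⇒ step 2: CACAACCA ⇒ B·AC·B·AC·AC·B·B·AC
    A ↦ AC
    C ↦ B
  step 0 ⇒ step 1: BBAB ⇒ CA·CA·AC·CA
    B ↦ CA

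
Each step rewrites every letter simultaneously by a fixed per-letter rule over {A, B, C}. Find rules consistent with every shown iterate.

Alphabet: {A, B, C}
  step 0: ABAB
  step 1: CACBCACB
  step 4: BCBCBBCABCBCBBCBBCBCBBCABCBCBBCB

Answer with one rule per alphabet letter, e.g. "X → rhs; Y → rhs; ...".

A->CA, B->CB, C->B

  step 0 ⇒ step 1: ABAB ⇒ CA·CB·CA·CB
    A ↦ CA
    B ↦ CB
    C ↦ B  (constrained at step 1)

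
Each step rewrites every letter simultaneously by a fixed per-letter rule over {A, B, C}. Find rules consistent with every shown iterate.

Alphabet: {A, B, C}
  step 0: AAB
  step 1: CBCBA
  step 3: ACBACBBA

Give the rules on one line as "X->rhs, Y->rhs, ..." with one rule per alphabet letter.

  step 0 ⇒ step 1: AAB ⇒ CB·CB·A
    A ↦ CB
    B ↦ A
    C ↦ B  (constrained at step 1)

A->CB, B->A, C->B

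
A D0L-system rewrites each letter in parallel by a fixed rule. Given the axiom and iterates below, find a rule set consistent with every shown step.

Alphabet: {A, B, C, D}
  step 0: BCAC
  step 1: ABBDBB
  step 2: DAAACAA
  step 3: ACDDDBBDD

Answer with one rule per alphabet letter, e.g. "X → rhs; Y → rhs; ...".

A->D, B->A, C->BB, D->AC

  step 2 ⇒ step 3: DAAACAA ⇒ AC·D·D·D·BB·D·D
    A ↦ D
    C ↦ BB
    D ↦ AC
  step 0 ⇒ step 1: BCAC ⇒ A·BB·D·BB
    B ↦ A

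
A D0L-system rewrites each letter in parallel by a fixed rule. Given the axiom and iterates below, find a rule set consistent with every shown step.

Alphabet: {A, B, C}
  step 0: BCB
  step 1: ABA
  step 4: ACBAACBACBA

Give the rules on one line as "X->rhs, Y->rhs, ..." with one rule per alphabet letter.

  step 0 ⇒ step 1: BCB ⇒ A·B·A
    B ↦ A
    C ↦ B
    A ↦ AC  (constrained at step 1)

A->AC, B->A, C->B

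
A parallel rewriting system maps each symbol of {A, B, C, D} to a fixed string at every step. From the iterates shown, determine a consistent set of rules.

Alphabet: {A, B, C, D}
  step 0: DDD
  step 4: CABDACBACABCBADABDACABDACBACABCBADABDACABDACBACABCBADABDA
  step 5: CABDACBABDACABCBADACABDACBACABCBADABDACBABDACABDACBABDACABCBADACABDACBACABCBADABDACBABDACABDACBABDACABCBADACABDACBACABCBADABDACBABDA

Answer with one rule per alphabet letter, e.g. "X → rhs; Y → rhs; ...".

  step 4 ⇒ step 5: CABDACBACABCBADABDACABDACBACABCBADABDACABDACBACABCBADABDA ⇒ CAB·DA·CBA·B·DA·CAB·CBA·DA·CAB·DA·CBA·CAB·CBA·DA·B·DA·CBA·B·DA·CAB·DA·CBA·B·DA·CAB·CBA·DA·CAB·DA·CBA·CAB·CBA·DA·B·DA·CBA·B·DA·CAB·DA·CBA·B·DA·CAB·CBA·DA·CAB·DA·CBA·CAB·CBA·DA·B·DA·CBA·B·DA
    A ↦ DA
    B ↦ CBA
    C ↦ CAB
    D ↦ B

A->DA, B->CBA, C->CAB, D->B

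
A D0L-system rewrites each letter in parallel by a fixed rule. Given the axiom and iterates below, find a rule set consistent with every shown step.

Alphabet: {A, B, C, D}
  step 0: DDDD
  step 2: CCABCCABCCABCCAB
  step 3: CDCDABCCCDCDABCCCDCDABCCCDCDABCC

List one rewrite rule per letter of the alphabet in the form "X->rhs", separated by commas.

A->AB, B->CC, C->CD, D->BA

  step 2 ⇒ step 3: CCABCCABCCABCCAB ⇒ CD·CD·AB·CC·CD·CD·AB·CC·CD·CD·AB·CC·CD·CD·AB·CC
    A ↦ AB
    B ↦ CC
    C ↦ CD
    D ↦ BA  (constrained at step 0)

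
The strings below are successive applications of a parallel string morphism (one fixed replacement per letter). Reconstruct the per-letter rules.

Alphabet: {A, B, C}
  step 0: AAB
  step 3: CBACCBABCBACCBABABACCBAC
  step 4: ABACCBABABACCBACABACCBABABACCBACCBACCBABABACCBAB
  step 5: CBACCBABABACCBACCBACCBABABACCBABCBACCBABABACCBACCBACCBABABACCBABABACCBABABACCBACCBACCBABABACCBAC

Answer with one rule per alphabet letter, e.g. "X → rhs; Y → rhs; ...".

A->CB, B->AC, C->AB

  step 4 ⇒ step 5: ABACCBABABACCBACABACCBABABACCBACCBACCBABABACCBAB ⇒ CB·AC·CB·AB·AB·AC·CB·AC·CB·AC·CB·AB·AB·AC·CB·AB·CB·AC·CB·AB·AB·AC·CB·AC·CB·AC·CB·AB·AB·AC·CB·AB·AB·AC·CB·AB·AB·AC·CB·AC·CB·AC·CB·AB·AB·AC·CB·AC
    A ↦ CB
    B ↦ AC
    C ↦ AB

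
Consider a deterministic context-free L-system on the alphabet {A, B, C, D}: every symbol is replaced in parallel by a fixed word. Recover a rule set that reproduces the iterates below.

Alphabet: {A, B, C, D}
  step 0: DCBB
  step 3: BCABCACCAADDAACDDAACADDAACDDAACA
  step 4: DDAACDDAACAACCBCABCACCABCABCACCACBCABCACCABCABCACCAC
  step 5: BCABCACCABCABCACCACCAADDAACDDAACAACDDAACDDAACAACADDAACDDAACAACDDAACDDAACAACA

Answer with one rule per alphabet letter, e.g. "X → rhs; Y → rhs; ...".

A->C, B->DDA, C->A, D->BCA

  step 4 ⇒ step 5: DDAACDDAACAACCBCABCACCABCABCACCACBCABCACCABCABCACCAC ⇒ BCA·BCA·C·C·A·BCA·BCA·C·C·A·C·C·A·A·DDA·A·C·DDA·A·C·A·A·C·DDA·A·C·DDA·A·C·A·A·C·A·DDA·A·C·DDA·A·C·A·A·C·DDA·A·C·DDA·A·C·A·A·C·A
    A ↦ C
    B ↦ DDA
    C ↦ A
    D ↦ BCA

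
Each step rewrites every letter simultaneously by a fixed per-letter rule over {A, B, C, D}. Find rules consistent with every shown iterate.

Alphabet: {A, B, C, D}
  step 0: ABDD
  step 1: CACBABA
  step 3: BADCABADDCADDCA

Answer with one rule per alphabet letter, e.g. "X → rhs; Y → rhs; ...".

A->CA, B->C, C->D, D->BA

  step 0 ⇒ step 1: ABDD ⇒ CA·C·BA·BA
    A ↦ CA
    B ↦ C
    D ↦ BA
    C ↦ D  (constrained at step 1)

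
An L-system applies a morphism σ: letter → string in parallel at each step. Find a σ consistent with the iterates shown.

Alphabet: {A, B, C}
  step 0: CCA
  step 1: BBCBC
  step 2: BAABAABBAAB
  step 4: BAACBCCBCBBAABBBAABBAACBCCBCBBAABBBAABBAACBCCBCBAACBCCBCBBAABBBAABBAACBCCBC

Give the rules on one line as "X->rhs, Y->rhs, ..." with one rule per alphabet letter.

  step 1 ⇒ step 2: BBCBC ⇒ BAA·BAA·B·BAA·B
    B ↦ BAA
    C ↦ B
  step 0 ⇒ step 1: CCA ⇒ B·B·CBC
    A ↦ CBC

A->CBC, B->BAA, C->B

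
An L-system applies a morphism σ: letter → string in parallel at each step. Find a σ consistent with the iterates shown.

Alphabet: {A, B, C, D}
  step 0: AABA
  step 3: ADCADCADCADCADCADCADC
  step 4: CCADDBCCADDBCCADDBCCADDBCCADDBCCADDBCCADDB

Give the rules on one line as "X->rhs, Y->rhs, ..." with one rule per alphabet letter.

A->CC, B->C, C->DB, D->AD

  step 3 ⇒ step 4: ADCADCADCADCADCADCADC ⇒ CC·AD·DB·CC·AD·DB·CC·AD·DB·CC·AD·DB·CC·AD·DB·CC·AD·DB·CC·AD·DB
    A ↦ CC
    C ↦ DB
    D ↦ AD
    B ↦ C  (constrained at step 0)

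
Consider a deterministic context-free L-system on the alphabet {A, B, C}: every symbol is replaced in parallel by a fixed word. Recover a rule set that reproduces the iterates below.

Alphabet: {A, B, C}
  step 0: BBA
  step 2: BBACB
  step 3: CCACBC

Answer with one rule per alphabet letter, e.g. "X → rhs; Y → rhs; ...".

  step 2 ⇒ step 3: BBACB ⇒ C·C·AC·B·C
    A ↦ AC
    B ↦ C
    C ↦ B

A->AC, B->C, C->B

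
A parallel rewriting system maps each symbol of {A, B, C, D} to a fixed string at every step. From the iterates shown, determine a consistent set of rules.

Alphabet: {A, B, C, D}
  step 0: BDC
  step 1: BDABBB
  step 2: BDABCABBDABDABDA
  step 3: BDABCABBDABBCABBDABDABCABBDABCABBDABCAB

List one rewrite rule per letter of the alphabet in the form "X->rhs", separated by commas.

  step 2 ⇒ step 3: BDABCABBDABDABDA ⇒ BDA·B·CAB·BDA·BB·CAB·BDA·BDA·B·CAB·BDA·B·CAB·BDA·B·CAB
    A ↦ CAB
    B ↦ BDA
    C ↦ BB
    D ↦ B

A->CAB, B->BDA, C->BB, D->B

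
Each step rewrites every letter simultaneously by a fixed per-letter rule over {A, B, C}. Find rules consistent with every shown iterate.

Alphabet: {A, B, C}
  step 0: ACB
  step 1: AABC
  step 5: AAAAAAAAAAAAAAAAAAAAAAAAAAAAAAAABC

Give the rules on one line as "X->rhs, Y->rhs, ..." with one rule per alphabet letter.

A->AA, B->C, C->B

  step 0 ⇒ step 1: ACB ⇒ AA·B·C
    A ↦ AA
    B ↦ C
    C ↦ B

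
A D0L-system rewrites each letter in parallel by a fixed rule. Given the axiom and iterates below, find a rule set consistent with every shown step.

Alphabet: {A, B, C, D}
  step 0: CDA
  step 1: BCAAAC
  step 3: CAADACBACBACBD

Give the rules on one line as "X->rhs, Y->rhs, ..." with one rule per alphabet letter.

  step 0 ⇒ step 1: CDA ⇒ B·CAA·AC
    A ↦ AC
    C ↦ B
    D ↦ CAA
    B ↦ D  (constrained at step 1)

A->AC, B->D, C->B, D->CAA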